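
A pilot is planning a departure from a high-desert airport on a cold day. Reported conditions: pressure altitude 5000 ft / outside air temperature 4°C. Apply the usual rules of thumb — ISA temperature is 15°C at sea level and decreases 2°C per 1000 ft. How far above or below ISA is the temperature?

ISA temperature at 5000 ft = 15 − 2 × (5000/1000) = 5°C.
Deviation = OAT − ISA = 4 − 5 = -1°C.

ISA-1°C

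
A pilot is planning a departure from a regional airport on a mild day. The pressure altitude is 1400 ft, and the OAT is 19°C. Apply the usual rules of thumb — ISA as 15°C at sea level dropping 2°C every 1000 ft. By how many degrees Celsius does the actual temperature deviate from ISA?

ISA+6.8°C

ISA temperature at 1400 ft = 15 − 2 × (1400/1000) = 12.2°C.
Deviation = OAT − ISA = 19 − 12.2 = +6.8°C.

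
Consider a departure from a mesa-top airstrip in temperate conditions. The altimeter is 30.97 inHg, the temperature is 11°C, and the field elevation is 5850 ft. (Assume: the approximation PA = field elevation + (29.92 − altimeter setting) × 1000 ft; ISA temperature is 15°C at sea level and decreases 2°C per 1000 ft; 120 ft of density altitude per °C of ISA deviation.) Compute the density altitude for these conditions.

5472 ft

Pressure altitude = 5850 + (29.92 − 30.97) × 1000 = 5850 + (-1050) = 4800 ft.
ISA temperature at 4800 ft = 15 − 2 × (4800/1000) = 5.4°C.
ISA deviation = 11 − 5.4 = +5.6°C.
Density altitude = 4800 + 120 × (5.6) = 5472 ft.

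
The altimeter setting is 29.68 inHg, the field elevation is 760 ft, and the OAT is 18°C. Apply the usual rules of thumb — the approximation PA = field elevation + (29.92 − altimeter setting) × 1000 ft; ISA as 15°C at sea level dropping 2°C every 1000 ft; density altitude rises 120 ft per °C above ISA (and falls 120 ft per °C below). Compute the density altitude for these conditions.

Pressure altitude = 760 + (29.92 − 29.68) × 1000 = 760 + (+240) = 1000 ft.
ISA temperature at 1000 ft = 15 − 2 × (1000/1000) = 13°C.
ISA deviation = 18 − 13 = +5°C.
Density altitude = 1000 + 120 × (5) = 1600 ft.

1600 ft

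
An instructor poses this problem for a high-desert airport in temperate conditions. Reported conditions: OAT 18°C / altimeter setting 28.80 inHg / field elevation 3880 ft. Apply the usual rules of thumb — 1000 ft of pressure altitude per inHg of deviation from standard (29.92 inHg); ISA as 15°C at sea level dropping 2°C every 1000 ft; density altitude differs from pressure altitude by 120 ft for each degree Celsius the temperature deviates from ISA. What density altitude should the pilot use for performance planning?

6560 ft

Pressure altitude = 3880 + (29.92 − 28.80) × 1000 = 3880 + (+1120) = 5000 ft.
ISA temperature at 5000 ft = 15 − 2 × (5000/1000) = 5°C.
ISA deviation = 18 − 5 = +13°C.
Density altitude = 5000 + 120 × (13) = 6560 ft.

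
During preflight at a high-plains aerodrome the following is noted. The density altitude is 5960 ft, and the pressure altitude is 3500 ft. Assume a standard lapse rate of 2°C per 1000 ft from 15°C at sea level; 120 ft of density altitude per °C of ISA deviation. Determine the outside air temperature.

Density altitude − pressure altitude = 5960 − 3500 = +2460 ft.
At 120 ft/°C that is an ISA deviation of 2460/120 = +20.5°C.
ISA temperature at 3500 ft = 15 − 2 × (3500/1000) = 8°C.
OAT = ISA + deviation = 8 + (+20.5) = 28.5°C.

28.5°C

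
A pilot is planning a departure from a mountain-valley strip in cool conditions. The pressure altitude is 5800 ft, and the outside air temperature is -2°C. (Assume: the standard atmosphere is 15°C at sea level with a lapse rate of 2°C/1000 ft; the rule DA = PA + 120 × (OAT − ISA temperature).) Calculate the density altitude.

ISA temperature at 5800 ft = 15 − 2 × (5800/1000) = 3.4°C.
ISA deviation = -2 − 3.4 = -5.4°C.
Density altitude = 5800 + 120 × (-5.4) = 5800 + (-648) = 5152 ft.

5152 ft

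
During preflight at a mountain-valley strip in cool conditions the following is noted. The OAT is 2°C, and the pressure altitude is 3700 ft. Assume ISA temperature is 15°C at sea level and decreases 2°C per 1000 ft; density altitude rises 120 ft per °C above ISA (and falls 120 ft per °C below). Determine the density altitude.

3028 ft

ISA temperature at 3700 ft = 15 − 2 × (3700/1000) = 7.6°C.
ISA deviation = 2 − 7.6 = -5.6°C.
Density altitude = 3700 + 120 × (-5.6) = 3700 + (-672) = 3028 ft.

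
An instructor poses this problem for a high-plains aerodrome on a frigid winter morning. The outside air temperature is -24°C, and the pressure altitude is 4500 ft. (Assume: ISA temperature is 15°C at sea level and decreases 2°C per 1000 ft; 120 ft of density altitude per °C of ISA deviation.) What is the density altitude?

ISA temperature at 4500 ft = 15 − 2 × (4500/1000) = 6°C.
ISA deviation = -24 − 6 = -30°C.
Density altitude = 4500 + 120 × (-30) = 4500 + (-3600) = 900 ft.

900 ft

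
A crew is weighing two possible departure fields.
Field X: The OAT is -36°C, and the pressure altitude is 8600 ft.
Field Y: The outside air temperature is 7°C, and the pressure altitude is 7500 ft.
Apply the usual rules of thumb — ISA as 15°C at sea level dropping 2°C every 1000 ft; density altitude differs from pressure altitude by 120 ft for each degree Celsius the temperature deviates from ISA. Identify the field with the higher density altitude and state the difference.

Field X: ISA temp = -2.2°C, deviation -33.8°C, DA = 8600 + 120 × (-33.8) = 4544 ft.
Field Y: ISA temp = 0°C, deviation +7°C, DA = 7500 + 120 × 7 = 8340 ft.
Field Y is higher by 8340 − 4544 = 3796 ft.

Field Y by 3796 ft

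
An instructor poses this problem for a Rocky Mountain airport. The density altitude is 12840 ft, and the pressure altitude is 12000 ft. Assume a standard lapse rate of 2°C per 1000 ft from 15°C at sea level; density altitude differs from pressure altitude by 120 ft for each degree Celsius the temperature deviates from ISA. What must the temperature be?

-2°C

Density altitude − pressure altitude = 12840 − 12000 = +840 ft.
At 120 ft/°C that is an ISA deviation of 840/120 = +7°C.
ISA temperature at 12000 ft = 15 − 2 × (12000/1000) = -9°C.
OAT = ISA + deviation = -9 + (+7) = -2°C.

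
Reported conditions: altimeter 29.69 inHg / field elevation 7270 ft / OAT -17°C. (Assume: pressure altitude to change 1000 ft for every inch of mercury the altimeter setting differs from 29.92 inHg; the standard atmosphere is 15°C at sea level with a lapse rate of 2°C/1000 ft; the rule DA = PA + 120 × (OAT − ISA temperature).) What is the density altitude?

5460 ft

Pressure altitude = 7270 + (29.92 − 29.69) × 1000 = 7270 + (+230) = 7500 ft.
ISA temperature at 7500 ft = 15 − 2 × (7500/1000) = 0°C.
ISA deviation = -17 − 0 = -17°C.
Density altitude = 7500 + 120 × (-17) = 5460 ft.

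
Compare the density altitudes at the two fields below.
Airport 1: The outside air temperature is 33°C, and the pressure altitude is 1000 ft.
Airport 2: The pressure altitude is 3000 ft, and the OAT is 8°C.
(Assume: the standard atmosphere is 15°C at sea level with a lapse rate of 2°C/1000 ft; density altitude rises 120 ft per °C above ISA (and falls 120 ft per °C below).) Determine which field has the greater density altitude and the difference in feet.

Airport 1: ISA temp = 13°C, deviation +20°C, DA = 1000 + 120 × 20 = 3400 ft.
Airport 2: ISA temp = 9°C, deviation -1°C, DA = 3000 + 120 × (-1) = 2880 ft.
Airport 1 is higher by 3400 − 2880 = 520 ft.

Airport 1 by 520 ft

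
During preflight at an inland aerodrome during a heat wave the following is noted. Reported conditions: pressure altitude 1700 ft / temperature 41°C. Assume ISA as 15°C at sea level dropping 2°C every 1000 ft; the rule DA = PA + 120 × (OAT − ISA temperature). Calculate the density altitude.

ISA temperature at 1700 ft = 15 − 2 × (1700/1000) = 11.6°C.
ISA deviation = 41 − 11.6 = +29.4°C.
Density altitude = 1700 + 120 × (29.4) = 1700 + (+3528) = 5228 ft.

5228 ft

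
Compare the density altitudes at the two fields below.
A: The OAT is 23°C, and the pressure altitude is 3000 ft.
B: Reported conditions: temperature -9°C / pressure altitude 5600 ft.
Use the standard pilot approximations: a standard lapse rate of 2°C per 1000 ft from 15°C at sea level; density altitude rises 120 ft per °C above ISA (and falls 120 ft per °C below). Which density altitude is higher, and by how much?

A by 616 ft

A: ISA temp = 9°C, deviation +14°C, DA = 3000 + 120 × 14 = 4680 ft.
B: ISA temp = 3.8°C, deviation -12.8°C, DA = 5600 + 120 × (-12.8) = 4064 ft.
A is higher by 4680 − 4064 = 616 ft.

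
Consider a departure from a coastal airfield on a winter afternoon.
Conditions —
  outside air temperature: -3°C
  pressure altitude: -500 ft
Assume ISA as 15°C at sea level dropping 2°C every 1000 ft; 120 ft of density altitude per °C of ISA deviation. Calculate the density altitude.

-2780 ft

ISA temperature at -500 ft = 15 − 2 × (-500/1000) = 16°C.
ISA deviation = -3 − 16 = -19°C.
Density altitude = -500 + 120 × (-19) = -500 + (-2280) = -2780 ft.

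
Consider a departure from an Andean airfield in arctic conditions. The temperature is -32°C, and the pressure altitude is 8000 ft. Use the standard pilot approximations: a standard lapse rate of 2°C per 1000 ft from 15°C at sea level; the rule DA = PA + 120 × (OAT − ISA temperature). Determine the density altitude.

4280 ft

ISA temperature at 8000 ft = 15 − 2 × (8000/1000) = -1°C.
ISA deviation = -32 − (-1) = -31°C.
Density altitude = 8000 + 120 × (-31) = 8000 + (-3720) = 4280 ft.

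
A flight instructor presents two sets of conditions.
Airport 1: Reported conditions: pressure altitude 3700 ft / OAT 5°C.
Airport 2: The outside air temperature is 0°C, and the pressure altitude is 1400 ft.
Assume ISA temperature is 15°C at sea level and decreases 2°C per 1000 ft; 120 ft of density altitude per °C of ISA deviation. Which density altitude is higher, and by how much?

Airport 1 by 3452 ft

Airport 1: ISA temp = 7.6°C, deviation -2.6°C, DA = 3700 + 120 × (-2.6) = 3388 ft.
Airport 2: ISA temp = 12.2°C, deviation -12.2°C, DA = 1400 + 120 × (-12.2) = -64 ft.
Airport 1 is higher by 3388 − (-64) = 3452 ft.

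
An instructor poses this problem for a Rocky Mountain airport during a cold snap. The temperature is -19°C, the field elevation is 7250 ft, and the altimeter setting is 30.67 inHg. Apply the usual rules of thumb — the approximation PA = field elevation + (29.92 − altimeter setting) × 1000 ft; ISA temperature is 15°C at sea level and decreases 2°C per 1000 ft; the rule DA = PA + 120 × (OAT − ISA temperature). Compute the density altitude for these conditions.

Pressure altitude = 7250 + (29.92 − 30.67) × 1000 = 7250 + (-750) = 6500 ft.
ISA temperature at 6500 ft = 15 − 2 × (6500/1000) = 2°C.
ISA deviation = -19 − 2 = -21°C.
Density altitude = 6500 + 120 × (-21) = 3980 ft.

3980 ft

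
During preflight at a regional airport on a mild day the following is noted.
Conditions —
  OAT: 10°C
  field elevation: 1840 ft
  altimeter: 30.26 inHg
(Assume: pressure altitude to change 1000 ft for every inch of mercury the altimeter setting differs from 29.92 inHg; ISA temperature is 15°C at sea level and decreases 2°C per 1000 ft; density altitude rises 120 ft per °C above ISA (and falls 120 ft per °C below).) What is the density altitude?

1260 ft

Pressure altitude = 1840 + (29.92 − 30.26) × 1000 = 1840 + (-340) = 1500 ft.
ISA temperature at 1500 ft = 15 − 2 × (1500/1000) = 12°C.
ISA deviation = 10 − 12 = -2°C.
Density altitude = 1500 + 120 × (-2) = 1260 ft.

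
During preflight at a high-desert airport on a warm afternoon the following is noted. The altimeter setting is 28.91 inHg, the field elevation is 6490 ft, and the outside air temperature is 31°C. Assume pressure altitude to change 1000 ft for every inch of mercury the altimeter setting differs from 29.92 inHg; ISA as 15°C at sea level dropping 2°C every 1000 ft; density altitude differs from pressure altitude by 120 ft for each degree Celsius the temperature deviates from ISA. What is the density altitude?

Pressure altitude = 6490 + (29.92 − 28.91) × 1000 = 6490 + (+1010) = 7500 ft.
ISA temperature at 7500 ft = 15 − 2 × (7500/1000) = 0°C.
ISA deviation = 31 − 0 = +31°C.
Density altitude = 7500 + 120 × (31) = 11220 ft.

11220 ft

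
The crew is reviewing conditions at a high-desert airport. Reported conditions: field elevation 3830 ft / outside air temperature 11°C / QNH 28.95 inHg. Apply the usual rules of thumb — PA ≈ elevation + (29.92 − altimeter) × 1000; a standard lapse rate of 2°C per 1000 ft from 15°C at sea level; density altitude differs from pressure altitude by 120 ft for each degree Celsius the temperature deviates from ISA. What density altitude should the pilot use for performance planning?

5472 ft

Pressure altitude = 3830 + (29.92 − 28.95) × 1000 = 3830 + (+970) = 4800 ft.
ISA temperature at 4800 ft = 15 − 2 × (4800/1000) = 5.4°C.
ISA deviation = 11 − 5.4 = +5.6°C.
Density altitude = 4800 + 120 × (5.6) = 5472 ft.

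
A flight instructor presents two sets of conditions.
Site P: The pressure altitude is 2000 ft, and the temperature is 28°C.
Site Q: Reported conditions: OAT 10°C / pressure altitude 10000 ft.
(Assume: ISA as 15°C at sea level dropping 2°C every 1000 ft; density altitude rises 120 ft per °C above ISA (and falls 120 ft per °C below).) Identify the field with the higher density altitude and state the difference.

Site Q by 7760 ft

Site P: ISA temp = 11°C, deviation +17°C, DA = 2000 + 120 × 17 = 4040 ft.
Site Q: ISA temp = -5°C, deviation +15°C, DA = 10000 + 120 × 15 = 11800 ft.
Site Q is higher by 11800 − 4040 = 7760 ft.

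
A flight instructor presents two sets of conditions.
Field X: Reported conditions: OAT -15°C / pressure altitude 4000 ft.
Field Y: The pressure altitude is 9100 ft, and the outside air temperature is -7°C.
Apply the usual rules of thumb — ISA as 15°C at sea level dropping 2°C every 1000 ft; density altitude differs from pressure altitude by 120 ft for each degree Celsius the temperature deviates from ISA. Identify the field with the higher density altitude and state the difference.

Field Y by 7284 ft

Field X: ISA temp = 7°C, deviation -22°C, DA = 4000 + 120 × (-22) = 1360 ft.
Field Y: ISA temp = -3.2°C, deviation -3.8°C, DA = 9100 + 120 × (-3.8) = 8644 ft.
Field Y is higher by 8644 − 1360 = 7284 ft.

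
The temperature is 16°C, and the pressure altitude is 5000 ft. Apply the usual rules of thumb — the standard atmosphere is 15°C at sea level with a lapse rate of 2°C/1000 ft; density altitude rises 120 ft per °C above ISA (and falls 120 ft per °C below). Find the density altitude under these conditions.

6320 ft

ISA temperature at 5000 ft = 15 − 2 × (5000/1000) = 5°C.
ISA deviation = 16 − 5 = +11°C.
Density altitude = 5000 + 120 × (11) = 5000 + (+1320) = 6320 ft.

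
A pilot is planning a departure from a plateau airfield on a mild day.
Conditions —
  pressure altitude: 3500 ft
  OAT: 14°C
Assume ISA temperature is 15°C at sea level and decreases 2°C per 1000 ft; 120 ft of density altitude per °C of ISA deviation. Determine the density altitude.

4220 ft

ISA temperature at 3500 ft = 15 − 2 × (3500/1000) = 8°C.
ISA deviation = 14 − 8 = +6°C.
Density altitude = 3500 + 120 × (6) = 3500 + (+720) = 4220 ft.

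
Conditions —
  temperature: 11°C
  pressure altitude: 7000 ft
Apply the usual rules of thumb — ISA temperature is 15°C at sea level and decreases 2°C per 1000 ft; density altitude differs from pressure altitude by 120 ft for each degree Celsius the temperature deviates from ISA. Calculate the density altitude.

ISA temperature at 7000 ft = 15 − 2 × (7000/1000) = 1°C.
ISA deviation = 11 − 1 = +10°C.
Density altitude = 7000 + 120 × (10) = 7000 + (+1200) = 8200 ft.

8200 ft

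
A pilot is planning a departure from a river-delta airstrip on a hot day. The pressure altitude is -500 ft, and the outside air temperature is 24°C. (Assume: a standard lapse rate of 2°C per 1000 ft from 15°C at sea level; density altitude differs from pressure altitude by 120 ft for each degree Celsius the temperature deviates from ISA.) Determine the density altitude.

ISA temperature at -500 ft = 15 − 2 × (-500/1000) = 16°C.
ISA deviation = 24 − 16 = +8°C.
Density altitude = -500 + 120 × (8) = -500 + (+960) = 460 ft.

460 ft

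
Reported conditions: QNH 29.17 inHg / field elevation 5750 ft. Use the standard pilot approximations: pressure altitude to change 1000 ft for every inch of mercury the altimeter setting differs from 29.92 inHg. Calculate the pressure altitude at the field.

Pressure correction = (29.92 − 29.17) × 1000 = +750 ft.
Pressure altitude = 5750 + (+750) = 6500 ft.

6500 ft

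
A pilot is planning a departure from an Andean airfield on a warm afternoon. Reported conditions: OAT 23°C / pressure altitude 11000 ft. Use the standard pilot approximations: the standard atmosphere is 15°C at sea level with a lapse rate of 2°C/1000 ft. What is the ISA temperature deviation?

ISA+30°C

ISA temperature at 11000 ft = 15 − 2 × (11000/1000) = -7°C.
Deviation = OAT − ISA = 23 − (-7) = +30°C.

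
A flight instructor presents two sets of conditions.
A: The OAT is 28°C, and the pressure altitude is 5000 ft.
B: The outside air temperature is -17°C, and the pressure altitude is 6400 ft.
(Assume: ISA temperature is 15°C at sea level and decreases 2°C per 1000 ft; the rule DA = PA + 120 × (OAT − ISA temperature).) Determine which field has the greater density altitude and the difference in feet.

A by 3664 ft

A: ISA temp = 5°C, deviation +23°C, DA = 5000 + 120 × 23 = 7760 ft.
B: ISA temp = 2.2°C, deviation -19.2°C, DA = 6400 + 120 × (-19.2) = 4096 ft.
A is higher by 7760 − 4096 = 3664 ft.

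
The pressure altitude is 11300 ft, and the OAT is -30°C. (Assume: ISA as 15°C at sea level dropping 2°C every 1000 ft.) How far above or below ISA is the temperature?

ISA temperature at 11300 ft = 15 − 2 × (11300/1000) = -7.6°C.
Deviation = OAT − ISA = -30 − (-7.6) = -22.4°C.

ISA-22.4°C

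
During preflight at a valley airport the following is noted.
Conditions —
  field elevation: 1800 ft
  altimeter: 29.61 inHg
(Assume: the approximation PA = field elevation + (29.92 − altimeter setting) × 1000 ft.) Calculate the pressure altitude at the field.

2110 ft

Pressure correction = (29.92 − 29.61) × 1000 = +310 ft.
Pressure altitude = 1800 + (+310) = 2110 ft.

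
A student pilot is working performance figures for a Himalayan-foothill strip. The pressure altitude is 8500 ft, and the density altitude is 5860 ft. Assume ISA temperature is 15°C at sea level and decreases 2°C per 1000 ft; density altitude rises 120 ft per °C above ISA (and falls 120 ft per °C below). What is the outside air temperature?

Density altitude − pressure altitude = 5860 − 8500 = -2640 ft.
At 120 ft/°C that is an ISA deviation of -2640/120 = -22°C.
ISA temperature at 8500 ft = 15 − 2 × (8500/1000) = -2°C.
OAT = ISA + deviation = -2 + (-22) = -24°C.

-24°C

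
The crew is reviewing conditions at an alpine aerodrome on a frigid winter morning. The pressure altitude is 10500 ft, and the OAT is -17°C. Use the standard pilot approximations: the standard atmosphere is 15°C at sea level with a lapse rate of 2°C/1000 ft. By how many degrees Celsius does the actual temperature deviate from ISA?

ISA-11°C

ISA temperature at 10500 ft = 15 − 2 × (10500/1000) = -6°C.
Deviation = OAT − ISA = -17 − (-6) = -11°C.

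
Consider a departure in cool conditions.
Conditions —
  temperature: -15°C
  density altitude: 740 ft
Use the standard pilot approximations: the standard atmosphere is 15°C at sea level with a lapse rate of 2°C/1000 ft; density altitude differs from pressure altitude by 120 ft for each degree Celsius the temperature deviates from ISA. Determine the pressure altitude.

3500 ft

DA = PA + 120 × (OAT − (15 − 2·PA/1000)) = PA + 120·OAT − 1800 + 0.24·PA = 1.24·PA + 120·OAT − 1800.
So 1.24·PA = 740 − 120 × (-15) + 1800 = 4340.
PA = 4340 / 1.24 = 3500 ft.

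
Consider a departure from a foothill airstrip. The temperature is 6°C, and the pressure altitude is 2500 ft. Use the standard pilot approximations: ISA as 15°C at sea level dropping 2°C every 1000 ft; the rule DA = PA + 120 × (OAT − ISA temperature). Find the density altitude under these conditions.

2020 ft

ISA temperature at 2500 ft = 15 − 2 × (2500/1000) = 10°C.
ISA deviation = 6 − 10 = -4°C.
Density altitude = 2500 + 120 × (-4) = 2500 + (-480) = 2020 ft.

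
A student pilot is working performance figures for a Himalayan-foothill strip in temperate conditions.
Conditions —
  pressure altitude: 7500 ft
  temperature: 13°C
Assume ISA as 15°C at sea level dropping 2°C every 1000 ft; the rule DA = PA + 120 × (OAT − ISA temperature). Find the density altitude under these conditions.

ISA temperature at 7500 ft = 15 − 2 × (7500/1000) = 0°C.
ISA deviation = 13 − 0 = +13°C.
Density altitude = 7500 + 120 × (13) = 7500 + (+1560) = 9060 ft.

9060 ft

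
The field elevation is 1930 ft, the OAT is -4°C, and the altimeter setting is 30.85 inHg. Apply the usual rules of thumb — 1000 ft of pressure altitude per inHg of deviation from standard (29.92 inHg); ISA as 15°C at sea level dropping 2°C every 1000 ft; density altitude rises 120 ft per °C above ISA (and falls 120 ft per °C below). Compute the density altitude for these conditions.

Pressure altitude = 1930 + (29.92 − 30.85) × 1000 = 1930 + (-930) = 1000 ft.
ISA temperature at 1000 ft = 15 − 2 × (1000/1000) = 13°C.
ISA deviation = -4 − 13 = -17°C.
Density altitude = 1000 + 120 × (-17) = -1040 ft.

-1040 ft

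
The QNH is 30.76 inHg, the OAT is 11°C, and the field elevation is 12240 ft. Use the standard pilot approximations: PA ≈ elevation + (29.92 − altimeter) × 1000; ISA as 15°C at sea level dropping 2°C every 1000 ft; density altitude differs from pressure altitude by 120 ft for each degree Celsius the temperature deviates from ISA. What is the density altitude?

Pressure altitude = 12240 + (29.92 − 30.76) × 1000 = 12240 + (-840) = 11400 ft.
ISA temperature at 11400 ft = 15 − 2 × (11400/1000) = -7.8°C.
ISA deviation = 11 − (-7.8) = +18.8°C.
Density altitude = 11400 + 120 × (18.8) = 13656 ft.

13656 ft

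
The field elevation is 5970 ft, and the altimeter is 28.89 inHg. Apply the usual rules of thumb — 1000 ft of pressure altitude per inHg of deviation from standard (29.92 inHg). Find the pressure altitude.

Pressure correction = (29.92 − 28.89) × 1000 = +1030 ft.
Pressure altitude = 5970 + (+1030) = 7000 ft.

7000 ft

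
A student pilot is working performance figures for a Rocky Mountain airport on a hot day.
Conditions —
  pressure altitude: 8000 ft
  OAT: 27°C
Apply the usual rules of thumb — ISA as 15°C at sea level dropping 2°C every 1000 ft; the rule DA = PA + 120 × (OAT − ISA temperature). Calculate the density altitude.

11360 ft

ISA temperature at 8000 ft = 15 − 2 × (8000/1000) = -1°C.
ISA deviation = 27 − (-1) = +28°C.
Density altitude = 8000 + 120 × (28) = 8000 + (+3360) = 11360 ft.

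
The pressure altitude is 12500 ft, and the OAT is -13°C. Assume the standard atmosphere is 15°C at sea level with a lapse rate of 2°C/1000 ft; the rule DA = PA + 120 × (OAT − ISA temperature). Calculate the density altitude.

ISA temperature at 12500 ft = 15 − 2 × (12500/1000) = -10°C.
ISA deviation = -13 − (-10) = -3°C.
Density altitude = 12500 + 120 × (-3) = 12500 + (-360) = 12140 ft.

12140 ft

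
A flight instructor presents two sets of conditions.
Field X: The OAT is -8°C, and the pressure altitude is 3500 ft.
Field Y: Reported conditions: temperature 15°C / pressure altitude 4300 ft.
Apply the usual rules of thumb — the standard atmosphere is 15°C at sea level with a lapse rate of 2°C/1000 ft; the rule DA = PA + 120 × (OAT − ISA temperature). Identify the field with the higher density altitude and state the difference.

Field X: ISA temp = 8°C, deviation -16°C, DA = 3500 + 120 × (-16) = 1580 ft.
Field Y: ISA temp = 6.4°C, deviation +8.6°C, DA = 4300 + 120 × 8.6 = 5332 ft.
Field Y is higher by 5332 − 1580 = 3752 ft.

Field Y by 3752 ft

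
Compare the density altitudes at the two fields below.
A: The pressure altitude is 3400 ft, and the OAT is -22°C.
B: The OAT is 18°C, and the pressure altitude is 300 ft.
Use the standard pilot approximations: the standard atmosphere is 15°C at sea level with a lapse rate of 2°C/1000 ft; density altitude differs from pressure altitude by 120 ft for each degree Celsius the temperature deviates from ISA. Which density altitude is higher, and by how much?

B by 956 ft

A: ISA temp = 8.2°C, deviation -30.2°C, DA = 3400 + 120 × (-30.2) = -224 ft.
B: ISA temp = 14.4°C, deviation +3.6°C, DA = 300 + 120 × 3.6 = 732 ft.
B is higher by 732 − (-224) = 956 ft.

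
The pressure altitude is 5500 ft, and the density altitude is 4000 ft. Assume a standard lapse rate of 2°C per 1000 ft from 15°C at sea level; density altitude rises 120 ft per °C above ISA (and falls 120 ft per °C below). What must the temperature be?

Density altitude − pressure altitude = 4000 − 5500 = -1500 ft.
At 120 ft/°C that is an ISA deviation of -1500/120 = -12.5°C.
ISA temperature at 5500 ft = 15 − 2 × (5500/1000) = 4°C.
OAT = ISA + deviation = 4 + (-12.5) = -8.5°C.

-8.5°C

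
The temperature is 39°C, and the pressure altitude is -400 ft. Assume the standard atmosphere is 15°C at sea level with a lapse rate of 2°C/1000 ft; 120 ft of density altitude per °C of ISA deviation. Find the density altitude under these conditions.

ISA temperature at -400 ft = 15 − 2 × (-400/1000) = 15.8°C.
ISA deviation = 39 − 15.8 = +23.2°C.
Density altitude = -400 + 120 × (23.2) = -400 + (+2784) = 2384 ft.

2384 ft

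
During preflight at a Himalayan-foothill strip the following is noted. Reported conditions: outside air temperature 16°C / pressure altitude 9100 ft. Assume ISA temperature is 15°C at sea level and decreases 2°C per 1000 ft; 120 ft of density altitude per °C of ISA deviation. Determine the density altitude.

11404 ft

ISA temperature at 9100 ft = 15 − 2 × (9100/1000) = -3.2°C.
ISA deviation = 16 − (-3.2) = +19.2°C.
Density altitude = 9100 + 120 × (19.2) = 9100 + (+2304) = 11404 ft.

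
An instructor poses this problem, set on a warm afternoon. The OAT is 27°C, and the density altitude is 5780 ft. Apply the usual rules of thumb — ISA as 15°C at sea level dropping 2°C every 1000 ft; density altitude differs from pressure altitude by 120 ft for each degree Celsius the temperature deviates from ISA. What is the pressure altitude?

3500 ft

DA = PA + 120 × (OAT − (15 − 2·PA/1000)) = PA + 120·OAT − 1800 + 0.24·PA = 1.24·PA + 120·OAT − 1800.
So 1.24·PA = 5780 − 120 × 27 + 1800 = 4340.
PA = 4340 / 1.24 = 3500 ft.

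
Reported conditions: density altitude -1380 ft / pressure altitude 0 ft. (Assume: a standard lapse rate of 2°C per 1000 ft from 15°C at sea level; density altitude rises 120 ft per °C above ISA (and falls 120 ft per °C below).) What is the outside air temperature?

Density altitude − pressure altitude = -1380 − 0 = -1380 ft.
At 120 ft/°C that is an ISA deviation of -1380/120 = -11.5°C.
ISA temperature at 0 ft = 15 − 2 × (0/1000) = 15°C.
OAT = ISA + deviation = 15 + (-11.5) = 3.5°C.

3.5°C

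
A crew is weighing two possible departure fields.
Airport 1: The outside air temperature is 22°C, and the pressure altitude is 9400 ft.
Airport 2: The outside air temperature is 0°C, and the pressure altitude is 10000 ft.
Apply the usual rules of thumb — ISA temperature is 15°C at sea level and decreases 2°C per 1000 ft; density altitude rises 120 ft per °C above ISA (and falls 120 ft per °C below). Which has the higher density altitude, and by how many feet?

Airport 1: ISA temp = -3.8°C, deviation +25.8°C, DA = 9400 + 120 × 25.8 = 12496 ft.
Airport 2: ISA temp = -5°C, deviation +5°C, DA = 10000 + 120 × 5 = 10600 ft.
Airport 1 is higher by 12496 − 10600 = 1896 ft.

Airport 1 by 1896 ft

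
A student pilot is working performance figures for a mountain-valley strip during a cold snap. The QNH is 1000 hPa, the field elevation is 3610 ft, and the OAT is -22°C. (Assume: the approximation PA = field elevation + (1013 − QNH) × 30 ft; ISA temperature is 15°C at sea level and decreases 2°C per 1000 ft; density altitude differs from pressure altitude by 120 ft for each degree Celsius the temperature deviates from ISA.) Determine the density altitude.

520 ft

Pressure altitude = 3610 + (1013 − 1000) × 30 = 3610 + (+390) = 4000 ft.
ISA temperature at 4000 ft = 15 − 2 × (4000/1000) = 7°C.
ISA deviation = -22 − 7 = -29°C.
Density altitude = 4000 + 120 × (-29) = 520 ft.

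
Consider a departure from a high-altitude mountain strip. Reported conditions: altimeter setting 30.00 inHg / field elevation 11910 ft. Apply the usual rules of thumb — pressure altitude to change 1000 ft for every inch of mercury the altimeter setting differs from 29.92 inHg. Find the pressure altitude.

Pressure correction = (29.92 − 30.00) × 1000 = -80 ft.
Pressure altitude = 11910 + (-80) = 11830 ft.

11830 ft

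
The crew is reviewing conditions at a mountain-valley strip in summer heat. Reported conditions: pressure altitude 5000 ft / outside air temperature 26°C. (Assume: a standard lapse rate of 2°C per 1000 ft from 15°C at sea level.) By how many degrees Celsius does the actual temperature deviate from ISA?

ISA+21°C

ISA temperature at 5000 ft = 15 − 2 × (5000/1000) = 5°C.
Deviation = OAT − ISA = 26 − 5 = +21°C.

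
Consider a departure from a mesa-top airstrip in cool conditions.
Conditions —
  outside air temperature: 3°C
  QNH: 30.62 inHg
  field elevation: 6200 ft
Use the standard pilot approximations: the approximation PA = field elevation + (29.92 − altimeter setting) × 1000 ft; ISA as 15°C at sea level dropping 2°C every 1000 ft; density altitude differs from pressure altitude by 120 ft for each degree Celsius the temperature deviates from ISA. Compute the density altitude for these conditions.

Pressure altitude = 6200 + (29.92 − 30.62) × 1000 = 6200 + (-700) = 5500 ft.
ISA temperature at 5500 ft = 15 − 2 × (5500/1000) = 4°C.
ISA deviation = 3 − 4 = -1°C.
Density altitude = 5500 + 120 × (-1) = 5380 ft.

5380 ft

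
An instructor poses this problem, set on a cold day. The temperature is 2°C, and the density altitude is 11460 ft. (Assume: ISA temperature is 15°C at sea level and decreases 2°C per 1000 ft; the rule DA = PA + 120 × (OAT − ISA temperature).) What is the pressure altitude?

10500 ft

DA = PA + 120 × (OAT − (15 − 2·PA/1000)) = PA + 120·OAT − 1800 + 0.24·PA = 1.24·PA + 120·OAT − 1800.
So 1.24·PA = 11460 − 120 × 2 + 1800 = 13020.
PA = 13020 / 1.24 = 10500 ft.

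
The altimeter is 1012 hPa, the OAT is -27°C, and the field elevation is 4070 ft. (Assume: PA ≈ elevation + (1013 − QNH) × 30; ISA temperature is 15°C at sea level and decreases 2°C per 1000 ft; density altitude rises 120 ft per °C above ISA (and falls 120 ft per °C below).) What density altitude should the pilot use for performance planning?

44 ft

Pressure altitude = 4070 + (1013 − 1012) × 30 = 4070 + (+30) = 4100 ft.
ISA temperature at 4100 ft = 15 − 2 × (4100/1000) = 6.8°C.
ISA deviation = -27 − 6.8 = -33.8°C.
Density altitude = 4100 + 120 × (-33.8) = 44 ft.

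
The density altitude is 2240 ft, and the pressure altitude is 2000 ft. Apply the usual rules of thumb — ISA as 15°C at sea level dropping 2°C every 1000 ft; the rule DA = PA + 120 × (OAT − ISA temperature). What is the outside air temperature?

Density altitude − pressure altitude = 2240 − 2000 = +240 ft.
At 120 ft/°C that is an ISA deviation of 240/120 = +2°C.
ISA temperature at 2000 ft = 15 − 2 × (2000/1000) = 11°C.
OAT = ISA + deviation = 11 + (+2) = 13°C.

13°C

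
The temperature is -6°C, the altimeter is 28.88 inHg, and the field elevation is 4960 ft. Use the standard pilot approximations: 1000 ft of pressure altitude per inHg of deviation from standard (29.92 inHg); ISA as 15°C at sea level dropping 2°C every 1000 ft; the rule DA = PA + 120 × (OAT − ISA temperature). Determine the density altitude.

Pressure altitude = 4960 + (29.92 − 28.88) × 1000 = 4960 + (+1040) = 6000 ft.
ISA temperature at 6000 ft = 15 − 2 × (6000/1000) = 3°C.
ISA deviation = -6 − 3 = -9°C.
Density altitude = 6000 + 120 × (-9) = 4920 ft.

4920 ft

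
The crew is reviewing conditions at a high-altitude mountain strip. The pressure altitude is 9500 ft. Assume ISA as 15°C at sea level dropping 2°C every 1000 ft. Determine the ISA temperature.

-4°C

ISA temperature = 15 − 2 × (9500/1000) = 15 − 19 = -4°C.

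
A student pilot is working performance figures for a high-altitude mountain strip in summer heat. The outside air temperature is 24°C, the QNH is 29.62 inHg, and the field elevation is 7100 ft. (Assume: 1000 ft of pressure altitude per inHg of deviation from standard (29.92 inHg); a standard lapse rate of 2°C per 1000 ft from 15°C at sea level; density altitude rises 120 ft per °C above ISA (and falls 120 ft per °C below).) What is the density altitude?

10256 ft

Pressure altitude = 7100 + (29.92 − 29.62) × 1000 = 7100 + (+300) = 7400 ft.
ISA temperature at 7400 ft = 15 − 2 × (7400/1000) = 0.2°C.
ISA deviation = 24 − 0.2 = +23.8°C.
Density altitude = 7400 + 120 × (23.8) = 10256 ft.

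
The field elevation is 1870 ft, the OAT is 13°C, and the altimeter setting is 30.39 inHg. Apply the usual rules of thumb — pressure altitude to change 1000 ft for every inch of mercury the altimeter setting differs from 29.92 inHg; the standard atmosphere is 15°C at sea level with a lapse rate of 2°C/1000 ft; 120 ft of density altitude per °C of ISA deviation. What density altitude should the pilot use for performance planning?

Pressure altitude = 1870 + (29.92 − 30.39) × 1000 = 1870 + (-470) = 1400 ft.
ISA temperature at 1400 ft = 15 − 2 × (1400/1000) = 12.2°C.
ISA deviation = 13 − 12.2 = +0.8°C.
Density altitude = 1400 + 120 × (0.8) = 1496 ft.

1496 ft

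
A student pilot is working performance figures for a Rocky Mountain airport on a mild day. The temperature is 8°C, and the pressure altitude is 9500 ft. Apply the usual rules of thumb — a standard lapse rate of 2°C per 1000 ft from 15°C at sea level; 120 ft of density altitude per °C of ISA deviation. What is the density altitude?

ISA temperature at 9500 ft = 15 − 2 × (9500/1000) = -4°C.
ISA deviation = 8 − (-4) = +12°C.
Density altitude = 9500 + 120 × (12) = 9500 + (+1440) = 10940 ft.

10940 ft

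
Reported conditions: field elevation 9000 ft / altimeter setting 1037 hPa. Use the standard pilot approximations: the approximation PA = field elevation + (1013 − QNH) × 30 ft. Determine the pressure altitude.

Pressure correction = (1013 − 1037) × 30 = -720 ft.
Pressure altitude = 9000 + (-720) = 8280 ft.

8280 ft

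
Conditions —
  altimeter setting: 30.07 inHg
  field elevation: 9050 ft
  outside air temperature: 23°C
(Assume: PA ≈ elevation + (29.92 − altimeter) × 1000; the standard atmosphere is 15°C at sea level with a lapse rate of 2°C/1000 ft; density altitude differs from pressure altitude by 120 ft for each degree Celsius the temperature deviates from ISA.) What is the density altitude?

11996 ft

Pressure altitude = 9050 + (29.92 − 30.07) × 1000 = 9050 + (-150) = 8900 ft.
ISA temperature at 8900 ft = 15 − 2 × (8900/1000) = -2.8°C.
ISA deviation = 23 − (-2.8) = +25.8°C.
Density altitude = 8900 + 120 × (25.8) = 11996 ft.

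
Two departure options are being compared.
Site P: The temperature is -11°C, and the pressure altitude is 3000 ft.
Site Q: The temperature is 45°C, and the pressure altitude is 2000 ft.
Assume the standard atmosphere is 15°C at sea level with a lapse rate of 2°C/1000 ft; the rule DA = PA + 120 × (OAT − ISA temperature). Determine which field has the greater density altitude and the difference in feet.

Site Q by 5480 ft

Site P: ISA temp = 9°C, deviation -20°C, DA = 3000 + 120 × (-20) = 600 ft.
Site Q: ISA temp = 11°C, deviation +34°C, DA = 2000 + 120 × 34 = 6080 ft.
Site Q is higher by 6080 − 600 = 5480 ft.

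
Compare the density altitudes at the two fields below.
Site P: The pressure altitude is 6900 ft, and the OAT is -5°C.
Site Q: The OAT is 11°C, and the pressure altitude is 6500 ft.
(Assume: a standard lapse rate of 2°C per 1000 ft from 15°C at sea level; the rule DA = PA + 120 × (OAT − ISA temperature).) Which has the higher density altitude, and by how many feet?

Site Q by 1424 ft

Site P: ISA temp = 1.2°C, deviation -6.2°C, DA = 6900 + 120 × (-6.2) = 6156 ft.
Site Q: ISA temp = 2°C, deviation +9°C, DA = 6500 + 120 × 9 = 7580 ft.
Site Q is higher by 7580 − 6156 = 1424 ft.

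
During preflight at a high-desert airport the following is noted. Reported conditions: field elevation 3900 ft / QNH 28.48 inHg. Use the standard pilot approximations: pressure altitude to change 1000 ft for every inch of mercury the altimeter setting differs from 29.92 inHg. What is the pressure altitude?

Pressure correction = (29.92 − 28.48) × 1000 = +1440 ft.
Pressure altitude = 3900 + (+1440) = 5340 ft.

5340 ft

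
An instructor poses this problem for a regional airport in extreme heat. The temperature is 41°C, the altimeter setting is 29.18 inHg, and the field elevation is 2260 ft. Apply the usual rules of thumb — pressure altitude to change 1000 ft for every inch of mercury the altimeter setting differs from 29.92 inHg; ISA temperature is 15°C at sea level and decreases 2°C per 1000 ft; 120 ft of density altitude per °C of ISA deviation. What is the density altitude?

Pressure altitude = 2260 + (29.92 − 29.18) × 1000 = 2260 + (+740) = 3000 ft.
ISA temperature at 3000 ft = 15 − 2 × (3000/1000) = 9°C.
ISA deviation = 41 − 9 = +32°C.
Density altitude = 3000 + 120 × (32) = 6840 ft.

6840 ft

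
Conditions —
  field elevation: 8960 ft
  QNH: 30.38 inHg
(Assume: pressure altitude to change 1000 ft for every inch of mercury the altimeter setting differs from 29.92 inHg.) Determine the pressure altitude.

Pressure correction = (29.92 − 30.38) × 1000 = -460 ft.
Pressure altitude = 8960 + (-460) = 8500 ft.

8500 ft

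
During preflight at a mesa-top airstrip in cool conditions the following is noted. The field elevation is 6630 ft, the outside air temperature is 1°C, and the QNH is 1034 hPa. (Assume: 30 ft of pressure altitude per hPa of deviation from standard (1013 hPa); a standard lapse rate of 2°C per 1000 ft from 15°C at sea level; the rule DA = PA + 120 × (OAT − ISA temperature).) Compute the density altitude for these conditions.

5760 ft

Pressure altitude = 6630 + (1013 − 1034) × 30 = 6630 + (-630) = 6000 ft.
ISA temperature at 6000 ft = 15 − 2 × (6000/1000) = 3°C.
ISA deviation = 1 − 3 = -2°C.
Density altitude = 6000 + 120 × (-2) = 5760 ft.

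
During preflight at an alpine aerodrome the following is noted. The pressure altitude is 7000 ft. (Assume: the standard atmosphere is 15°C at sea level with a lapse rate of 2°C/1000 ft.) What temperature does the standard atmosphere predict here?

1°C

ISA temperature = 15 − 2 × (7000/1000) = 15 − 14 = 1°C.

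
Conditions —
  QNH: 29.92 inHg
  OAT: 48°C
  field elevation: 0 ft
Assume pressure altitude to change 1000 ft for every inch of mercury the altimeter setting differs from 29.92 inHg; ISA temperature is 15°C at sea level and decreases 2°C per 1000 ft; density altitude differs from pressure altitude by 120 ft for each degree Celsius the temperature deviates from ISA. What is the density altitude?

3960 ft

Pressure altitude = 0 + (29.92 − 29.92) × 1000 = 0 + (0) = 0 ft.
ISA temperature at 0 ft = 15 − 2 × (0/1000) = 15°C.
ISA deviation = 48 − 15 = +33°C.
Density altitude = 0 + 120 × (33) = 3960 ft.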